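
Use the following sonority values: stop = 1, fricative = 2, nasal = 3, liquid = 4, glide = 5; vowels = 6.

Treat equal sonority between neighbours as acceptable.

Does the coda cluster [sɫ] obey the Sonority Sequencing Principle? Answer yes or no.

no

/s/ is a fricative (sonority 2).
/ɫ/ is a liquid (sonority 4).
The profile is 2-4. Between /s/ (2) and /ɫ/ (4) sonority does not fall, so the cluster violates the SSP.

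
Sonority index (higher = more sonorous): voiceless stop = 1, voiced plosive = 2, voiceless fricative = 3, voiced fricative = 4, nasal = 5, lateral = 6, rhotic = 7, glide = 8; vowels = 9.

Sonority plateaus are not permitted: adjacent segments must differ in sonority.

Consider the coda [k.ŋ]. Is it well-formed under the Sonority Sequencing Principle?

/k/ — voiceless stop, sonority 1.
/ŋ/ — nasal, sonority 5.
The profile is 1-5. Between /k/ (1) and /ŋ/ (5) sonority does not fall, so the cluster violates the SSP.

no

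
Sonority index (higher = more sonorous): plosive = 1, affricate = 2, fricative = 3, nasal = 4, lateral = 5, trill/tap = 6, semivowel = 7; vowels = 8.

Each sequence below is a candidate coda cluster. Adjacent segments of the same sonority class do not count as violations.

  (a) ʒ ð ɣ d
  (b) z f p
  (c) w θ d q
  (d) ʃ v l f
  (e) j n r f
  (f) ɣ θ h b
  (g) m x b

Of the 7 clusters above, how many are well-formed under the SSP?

(a) sonority 3-3-3-1: well-formed.
(b) sonority 3-3-1: well-formed.
(c) sonority 7-3-1-1: well-formed.
(d) sonority 3-3-5-3: ill-formed.
(e) sonority 7-4-6-3: ill-formed.
(f) sonority 3-3-3-1: well-formed.
(g) sonority 4-3-1: well-formed.

5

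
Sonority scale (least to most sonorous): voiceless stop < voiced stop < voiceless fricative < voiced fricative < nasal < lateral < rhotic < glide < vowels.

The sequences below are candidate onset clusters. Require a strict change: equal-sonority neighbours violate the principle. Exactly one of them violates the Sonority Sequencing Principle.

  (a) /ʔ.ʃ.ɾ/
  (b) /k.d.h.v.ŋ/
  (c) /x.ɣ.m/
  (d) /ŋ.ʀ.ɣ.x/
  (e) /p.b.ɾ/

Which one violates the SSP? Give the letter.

d

(a) /ʔ.ʃ.ɾ/: profile 1-3-7 — obeys.
(b) /k.d.h.v.ŋ/: profile 1-2-3-4-5 — obeys.
(c) /x.ɣ.m/: profile 3-4-5 — obeys.
(d) /ŋ.ʀ.ɣ.x/: profile 5-7-4-3 — violates.
(e) /p.b.ɾ/: profile 1-2-7 — obeys.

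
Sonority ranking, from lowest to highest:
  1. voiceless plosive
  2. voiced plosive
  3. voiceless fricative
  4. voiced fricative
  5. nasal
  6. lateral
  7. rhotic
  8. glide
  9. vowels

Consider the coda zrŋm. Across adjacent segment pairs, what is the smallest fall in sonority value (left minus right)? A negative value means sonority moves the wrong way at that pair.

/z/ is a voiced fricative (sonority 4).
/r/ is a rhotic (sonority 7).
/ŋ/ is a nasal (sonority 5).
/m/ is a nasal (sonority 5).
/z/→/r/: change -3.
/r/→/ŋ/: change +2.
/ŋ/→/m/: change +0.
Minimum = -3.

-3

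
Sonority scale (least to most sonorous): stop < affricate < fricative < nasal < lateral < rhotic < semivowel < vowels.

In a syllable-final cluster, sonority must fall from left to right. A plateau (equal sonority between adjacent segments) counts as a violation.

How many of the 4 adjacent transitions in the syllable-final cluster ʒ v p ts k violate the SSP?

2

/ʒ/ — fricative, sonority 3.
/v/ — fricative, sonority 3.
/p/ — stop, sonority 1.
/ts/ — affricate, sonority 2.
/k/ — stop, sonority 1.
/ʒ/→/v/: 3→3 (plateau) — violation.
/v/→/p/: 3→1 (falls) — ok.
/p/→/ts/: 1→2 (does not fall) — violation.
/ts/→/k/: 2→1 (falls) — ok.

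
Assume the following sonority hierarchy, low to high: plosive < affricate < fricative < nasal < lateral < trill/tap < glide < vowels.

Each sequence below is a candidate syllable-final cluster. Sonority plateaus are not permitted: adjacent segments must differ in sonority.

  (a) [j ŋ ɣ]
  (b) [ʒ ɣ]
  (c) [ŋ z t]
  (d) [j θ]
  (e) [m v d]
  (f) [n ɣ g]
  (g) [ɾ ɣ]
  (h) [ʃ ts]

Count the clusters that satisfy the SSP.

(a) sonority 7-4-3: well-formed.
(b) sonority 3-3: ill-formed.
(c) sonority 4-3-1: well-formed.
(d) sonority 7-3: well-formed.
(e) sonority 4-3-1: well-formed.
(f) sonority 4-3-1: well-formed.
(g) sonority 6-3: well-formed.
(h) sonority 3-2: well-formed.

7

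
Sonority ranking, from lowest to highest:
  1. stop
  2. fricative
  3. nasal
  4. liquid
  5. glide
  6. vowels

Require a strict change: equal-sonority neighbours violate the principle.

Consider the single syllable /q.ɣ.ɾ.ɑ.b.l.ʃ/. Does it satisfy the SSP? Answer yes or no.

no

Onset: /q/ is a stop (sonority 1), /ɣ/ is a fricative (sonority 2), /ɾ/ is a liquid (sonority 4); then the nucleus /ɑ/ (sonority 6).
Onset profile 1-2-4-6 — rises to the nucleus.
Coda: /b/ is a stop (sonority 1), /l/ is a liquid (sonority 4), /ʃ/ is a fricative (sonority 2).
Coda profile 6-1-4-2 — does not strictly fall throughout.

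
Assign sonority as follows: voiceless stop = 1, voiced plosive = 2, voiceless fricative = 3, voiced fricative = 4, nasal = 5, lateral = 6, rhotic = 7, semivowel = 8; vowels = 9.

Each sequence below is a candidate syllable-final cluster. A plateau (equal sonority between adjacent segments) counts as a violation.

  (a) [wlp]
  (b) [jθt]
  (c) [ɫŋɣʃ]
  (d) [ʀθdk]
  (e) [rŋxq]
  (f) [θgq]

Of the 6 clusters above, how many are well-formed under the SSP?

6

(a) sonority 8-6-1: well-formed.
(b) sonority 8-3-1: well-formed.
(c) sonority 6-5-4-3: well-formed.
(d) sonority 7-3-2-1: well-formed.
(e) sonority 7-5-3-1: well-formed.
(f) sonority 3-2-1: well-formed.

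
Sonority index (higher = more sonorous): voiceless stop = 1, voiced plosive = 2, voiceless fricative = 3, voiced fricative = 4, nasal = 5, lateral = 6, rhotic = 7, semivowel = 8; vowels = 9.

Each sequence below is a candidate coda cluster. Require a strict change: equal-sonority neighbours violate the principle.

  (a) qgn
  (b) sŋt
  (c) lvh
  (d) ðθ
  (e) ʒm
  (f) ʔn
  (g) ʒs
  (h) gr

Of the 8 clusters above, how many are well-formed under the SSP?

3

(a) sonority 1-2-5: ill-formed.
(b) sonority 3-5-1: ill-formed.
(c) sonority 6-4-3: well-formed.
(d) sonority 4-3: well-formed.
(e) sonority 4-5: ill-formed.
(f) sonority 1-5: ill-formed.
(g) sonority 4-3: well-formed.
(h) sonority 2-7: ill-formed.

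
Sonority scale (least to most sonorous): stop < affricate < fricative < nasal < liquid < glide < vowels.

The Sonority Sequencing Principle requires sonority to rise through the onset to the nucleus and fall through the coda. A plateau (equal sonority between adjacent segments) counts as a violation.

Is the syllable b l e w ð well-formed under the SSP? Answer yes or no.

Onset: /b/ is a stop (sonority 1), /l/ is a liquid (sonority 5); then the nucleus /e/ (sonority 7).
Onset profile 1-5-7 — rises to the nucleus.
Coda: /w/ is a glide (sonority 6), /ð/ is a fricative (sonority 3).
Coda profile 7-6-3 — falls from the nucleus.

yes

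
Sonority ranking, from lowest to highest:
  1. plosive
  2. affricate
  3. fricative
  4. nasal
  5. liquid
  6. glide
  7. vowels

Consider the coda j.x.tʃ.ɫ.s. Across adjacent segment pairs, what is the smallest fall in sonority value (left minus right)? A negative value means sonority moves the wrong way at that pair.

-3

/j/ is a glide (sonority 6).
/x/ is a fricative (sonority 3).
/tʃ/ is an affricate (sonority 2).
/ɫ/ is a liquid (sonority 5).
/s/ is a fricative (sonority 3).
/j/→/x/: change +3.
/x/→/tʃ/: change +1.
/tʃ/→/ɫ/: change -3.
/ɫ/→/s/: change +2.
Minimum = -3.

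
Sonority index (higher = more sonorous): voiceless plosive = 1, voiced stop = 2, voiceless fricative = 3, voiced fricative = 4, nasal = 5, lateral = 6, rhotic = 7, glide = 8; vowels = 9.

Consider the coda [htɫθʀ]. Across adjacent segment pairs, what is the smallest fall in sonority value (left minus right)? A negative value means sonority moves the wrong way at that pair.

-5

/h/ is a voiceless fricative (sonority 3).
/t/ is a voiceless plosive (sonority 1).
/ɫ/ is a lateral (sonority 6).
/θ/ is a voiceless fricative (sonority 3).
/ʀ/ is a rhotic (sonority 7).
/h/→/t/: change +2.
/t/→/ɫ/: change -5.
/ɫ/→/θ/: change +3.
/θ/→/ʀ/: change -4.
Minimum = -5.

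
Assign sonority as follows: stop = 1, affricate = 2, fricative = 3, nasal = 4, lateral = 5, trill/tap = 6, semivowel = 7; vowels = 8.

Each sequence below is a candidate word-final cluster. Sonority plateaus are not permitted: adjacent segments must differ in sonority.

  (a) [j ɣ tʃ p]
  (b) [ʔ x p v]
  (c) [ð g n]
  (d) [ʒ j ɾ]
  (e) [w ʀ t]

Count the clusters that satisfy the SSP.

(a) 7-3-2-1 → obeys
(b) 1-3-1-3 → violates
(c) 3-1-4 → violates
(d) 3-7-6 → violates
(e) 7-6-1 → obeys

2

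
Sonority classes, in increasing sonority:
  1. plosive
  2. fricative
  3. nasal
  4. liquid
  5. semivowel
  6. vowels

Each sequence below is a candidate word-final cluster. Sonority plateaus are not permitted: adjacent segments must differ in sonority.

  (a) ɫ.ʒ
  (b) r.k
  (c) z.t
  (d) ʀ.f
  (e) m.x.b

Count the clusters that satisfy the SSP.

(a) 4-2 → obeys
(b) 4-1 → obeys
(c) 2-1 → obeys
(d) 4-2 → obeys
(e) 3-2-1 → obeys

5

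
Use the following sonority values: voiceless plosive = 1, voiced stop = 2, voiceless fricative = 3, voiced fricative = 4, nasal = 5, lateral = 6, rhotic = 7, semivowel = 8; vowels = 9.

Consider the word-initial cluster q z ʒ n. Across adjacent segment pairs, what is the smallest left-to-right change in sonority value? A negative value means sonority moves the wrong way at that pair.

/q/: voiceless plosive = 1.
/z/: voiced fricative = 4.
/ʒ/: voiced fricative = 4.
/n/: nasal = 5.
/q/→/z/: change +3.
/z/→/ʒ/: change +0.
/ʒ/→/n/: change +1.
Minimum = 0.

0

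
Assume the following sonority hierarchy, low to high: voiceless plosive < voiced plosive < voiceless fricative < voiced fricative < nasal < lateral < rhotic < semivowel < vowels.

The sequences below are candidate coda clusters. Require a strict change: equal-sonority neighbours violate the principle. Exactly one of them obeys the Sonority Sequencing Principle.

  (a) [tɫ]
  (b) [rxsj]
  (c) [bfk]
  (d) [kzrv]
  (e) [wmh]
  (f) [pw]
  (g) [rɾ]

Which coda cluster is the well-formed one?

e

(a) [tɫ]: profile 1-6 — violates.
(b) [rxsj]: profile 7-3-3-8 — violates.
(c) [bfk]: profile 2-3-1 — violates.
(d) [kzrv]: profile 1-4-7-4 — violates.
(e) [wmh]: profile 8-5-3 — obeys.
(f) [pw]: profile 1-8 — violates.
(g) [rɾ]: profile 7-7 — violates.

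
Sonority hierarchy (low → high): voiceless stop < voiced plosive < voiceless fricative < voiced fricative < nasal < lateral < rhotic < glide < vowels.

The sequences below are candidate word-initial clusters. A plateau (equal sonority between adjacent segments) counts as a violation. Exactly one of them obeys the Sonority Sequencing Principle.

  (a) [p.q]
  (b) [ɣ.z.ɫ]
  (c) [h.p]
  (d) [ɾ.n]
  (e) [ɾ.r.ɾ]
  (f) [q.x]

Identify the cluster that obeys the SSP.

(a) [p.q]: profile 1-1 — violates.
(b) [ɣ.z.ɫ]: profile 4-4-6 — violates.
(c) [h.p]: profile 3-1 — violates.
(d) [ɾ.n]: profile 7-5 — violates.
(e) [ɾ.r.ɾ]: profile 7-7-7 — violates.
(f) [q.x]: profile 1-3 — obeys.

f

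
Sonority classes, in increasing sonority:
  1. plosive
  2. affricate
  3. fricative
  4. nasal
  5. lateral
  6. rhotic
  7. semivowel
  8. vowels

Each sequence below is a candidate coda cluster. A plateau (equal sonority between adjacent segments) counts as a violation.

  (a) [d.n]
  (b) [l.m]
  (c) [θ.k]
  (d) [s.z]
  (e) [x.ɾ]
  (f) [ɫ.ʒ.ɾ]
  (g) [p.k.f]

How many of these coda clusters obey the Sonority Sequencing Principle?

2

(a) sonority 1-4: ill-formed.
(b) sonority 5-4: well-formed.
(c) sonority 3-1: well-formed.
(d) sonority 3-3: ill-formed.
(e) sonority 3-6: ill-formed.
(f) sonority 5-3-6: ill-formed.
(g) sonority 1-1-3: ill-formed.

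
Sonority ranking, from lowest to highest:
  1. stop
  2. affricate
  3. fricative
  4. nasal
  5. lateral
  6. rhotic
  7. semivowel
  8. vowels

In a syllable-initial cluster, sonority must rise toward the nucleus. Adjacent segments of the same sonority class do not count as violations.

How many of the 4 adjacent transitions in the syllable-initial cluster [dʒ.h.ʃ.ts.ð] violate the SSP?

/dʒ/: affricate = 2.
/h/: fricative = 3.
/ʃ/: fricative = 3.
/ts/: affricate = 2.
/ð/: fricative = 3.
/dʒ/→/h/: 2→3 (rises) — ok.
/h/→/ʃ/: 3→3 (plateau, allowed) — ok.
/ʃ/→/ts/: 3→2 (does not rise) — violation.
/ts/→/ð/: 2→3 (rises) — ok.

1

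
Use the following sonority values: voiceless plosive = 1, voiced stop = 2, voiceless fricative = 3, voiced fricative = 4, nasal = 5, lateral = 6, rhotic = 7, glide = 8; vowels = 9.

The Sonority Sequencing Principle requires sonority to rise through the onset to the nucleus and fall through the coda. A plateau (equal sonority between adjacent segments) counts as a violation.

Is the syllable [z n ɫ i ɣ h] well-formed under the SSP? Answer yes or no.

yes

Onset: /z/ is a voiced fricative (sonority 4), /n/ is a nasal (sonority 5), /ɫ/ is a lateral (sonority 6); then the nucleus /i/ (sonority 9).
Onset profile 4-5-6-9 — rises to the nucleus.
Coda: /ɣ/ is a voiced fricative (sonority 4), /h/ is a voiceless fricative (sonority 3).
Coda profile 9-4-3 — falls from the nucleus.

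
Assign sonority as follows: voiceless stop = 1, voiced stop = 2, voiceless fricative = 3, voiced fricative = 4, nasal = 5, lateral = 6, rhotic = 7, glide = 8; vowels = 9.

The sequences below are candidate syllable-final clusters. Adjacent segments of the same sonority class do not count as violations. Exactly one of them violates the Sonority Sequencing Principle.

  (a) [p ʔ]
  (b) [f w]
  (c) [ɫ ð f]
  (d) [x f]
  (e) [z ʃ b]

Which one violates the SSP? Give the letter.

(a) sonority 1-1: well-formed.
(b) sonority 3-8: ill-formed.
(c) sonority 6-4-3: well-formed.
(d) sonority 3-3: well-formed.
(e) sonority 4-3-2: well-formed.

b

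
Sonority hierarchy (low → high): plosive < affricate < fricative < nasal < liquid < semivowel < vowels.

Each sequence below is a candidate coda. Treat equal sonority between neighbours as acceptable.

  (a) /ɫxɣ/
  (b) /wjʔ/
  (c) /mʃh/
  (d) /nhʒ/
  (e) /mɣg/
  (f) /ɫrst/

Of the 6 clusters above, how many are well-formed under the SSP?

(a) /ɫxɣ/: profile 5-3-3 — obeys.
(b) /wjʔ/: profile 6-6-1 — obeys.
(c) /mʃh/: profile 4-3-3 — obeys.
(d) /nhʒ/: profile 4-3-3 — obeys.
(e) /mɣg/: profile 4-3-1 — obeys.
(f) /ɫrst/: profile 5-5-3-1 — obeys.

6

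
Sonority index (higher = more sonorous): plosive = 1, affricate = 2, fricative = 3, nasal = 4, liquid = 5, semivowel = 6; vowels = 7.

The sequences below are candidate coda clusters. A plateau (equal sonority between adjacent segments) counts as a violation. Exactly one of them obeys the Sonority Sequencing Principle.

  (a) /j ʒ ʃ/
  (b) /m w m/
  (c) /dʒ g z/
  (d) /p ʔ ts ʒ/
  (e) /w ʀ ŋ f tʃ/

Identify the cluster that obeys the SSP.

(a) 6-3-3 → violates
(b) 4-6-4 → violates
(c) 2-1-3 → violates
(d) 1-1-2-3 → violates
(e) 6-5-4-3-2 → obeys

e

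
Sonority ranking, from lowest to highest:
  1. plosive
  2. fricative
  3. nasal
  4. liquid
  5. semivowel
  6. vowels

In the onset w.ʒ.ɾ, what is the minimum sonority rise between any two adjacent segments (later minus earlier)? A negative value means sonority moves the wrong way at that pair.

/w/ is a semivowel (sonority 5).
/ʒ/ is a fricative (sonority 2).
/ɾ/ is a liquid (sonority 4).
/w/→/ʒ/: change -3.
/ʒ/→/ɾ/: change +2.
Minimum = -3.

-3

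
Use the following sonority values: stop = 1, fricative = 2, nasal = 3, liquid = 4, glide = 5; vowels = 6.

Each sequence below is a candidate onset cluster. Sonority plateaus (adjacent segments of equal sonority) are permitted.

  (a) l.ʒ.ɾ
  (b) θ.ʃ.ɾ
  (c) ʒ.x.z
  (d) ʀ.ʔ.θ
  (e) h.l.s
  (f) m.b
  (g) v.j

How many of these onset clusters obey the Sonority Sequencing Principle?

3

(a) 4-2-4 → violates
(b) 2-2-4 → obeys
(c) 2-2-2 → obeys
(d) 4-1-2 → violates
(e) 2-4-2 → violates
(f) 3-1 → violates
(g) 2-5 → obeys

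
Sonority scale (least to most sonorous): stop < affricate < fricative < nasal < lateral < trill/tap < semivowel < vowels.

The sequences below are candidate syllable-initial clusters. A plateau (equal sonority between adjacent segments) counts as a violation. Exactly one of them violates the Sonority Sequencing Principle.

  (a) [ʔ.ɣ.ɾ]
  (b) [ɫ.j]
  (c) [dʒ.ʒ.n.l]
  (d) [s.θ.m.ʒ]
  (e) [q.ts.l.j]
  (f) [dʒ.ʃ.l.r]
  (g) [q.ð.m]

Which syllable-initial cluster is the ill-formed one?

d

(a) 1-3-6 → obeys
(b) 5-7 → obeys
(c) 2-3-4-5 → obeys
(d) 3-3-4-3 → violates
(e) 1-2-5-7 → obeys
(f) 2-3-5-6 → obeys
(g) 1-3-4 → obeys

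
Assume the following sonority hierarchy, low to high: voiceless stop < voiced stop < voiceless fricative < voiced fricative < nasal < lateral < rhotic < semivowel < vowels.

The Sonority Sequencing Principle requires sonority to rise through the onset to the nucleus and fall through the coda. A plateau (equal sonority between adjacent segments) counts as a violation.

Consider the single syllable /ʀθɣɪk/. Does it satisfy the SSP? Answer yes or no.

Onset: /ʀ/ is a rhotic (sonority 7), /θ/ is a voiceless fricative (sonority 3), /ɣ/ is a voiced fricative (sonority 4); then the nucleus /ɪ/ (sonority 9).
Onset profile 7-3-4-9 — does not strictly rise throughout.
Coda: /k/ is a voiceless stop (sonority 1).
Coda profile 9-1 — falls from the nucleus.

no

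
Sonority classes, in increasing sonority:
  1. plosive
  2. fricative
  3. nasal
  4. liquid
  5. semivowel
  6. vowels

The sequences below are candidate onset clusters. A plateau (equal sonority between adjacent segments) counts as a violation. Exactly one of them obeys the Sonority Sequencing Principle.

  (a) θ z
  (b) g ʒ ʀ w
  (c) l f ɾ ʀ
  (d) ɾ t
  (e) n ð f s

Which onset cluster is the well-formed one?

(a) sonority 2-2: ill-formed.
(b) sonority 1-2-4-5: well-formed.
(c) sonority 4-2-4-4: ill-formed.
(d) sonority 4-1: ill-formed.
(e) sonority 3-2-2-2: ill-formed.

b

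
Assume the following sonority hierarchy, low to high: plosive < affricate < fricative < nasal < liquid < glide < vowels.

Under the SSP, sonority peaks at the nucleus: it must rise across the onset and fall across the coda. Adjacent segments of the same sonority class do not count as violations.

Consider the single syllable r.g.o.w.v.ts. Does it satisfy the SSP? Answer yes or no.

no

Onset: /r/ is a liquid (sonority 5), /g/ is a plosive (sonority 1); then the nucleus /o/ (sonority 7).
Onset profile 5-1-7 — does not rise throughout.
Coda: /w/ is a glide (sonority 6), /v/ is a fricative (sonority 3), /ts/ is an affricate (sonority 2).
Coda profile 7-6-3-2 — falls from the nucleus.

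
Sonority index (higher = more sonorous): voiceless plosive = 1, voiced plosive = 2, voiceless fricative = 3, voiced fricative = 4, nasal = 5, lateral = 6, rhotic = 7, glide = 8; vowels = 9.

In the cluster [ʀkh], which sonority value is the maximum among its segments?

7

/ʀ/: rhotic = 7.
/k/: voiceless plosive = 1.
/h/: voiceless fricative = 3.
The maximum is 7.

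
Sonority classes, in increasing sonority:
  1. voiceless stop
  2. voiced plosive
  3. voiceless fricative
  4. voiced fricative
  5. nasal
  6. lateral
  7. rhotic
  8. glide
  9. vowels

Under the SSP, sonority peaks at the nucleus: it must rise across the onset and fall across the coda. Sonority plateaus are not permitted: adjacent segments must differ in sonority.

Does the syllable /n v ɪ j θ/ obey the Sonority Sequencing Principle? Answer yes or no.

no

Onset: /n/ is a nasal (sonority 5), /v/ is a voiced fricative (sonority 4); then the nucleus /ɪ/ (sonority 9).
Onset profile 5-4-9 — does not strictly rise throughout.
Coda: /j/ is a glide (sonority 8), /θ/ is a voiceless fricative (sonority 3).
Coda profile 9-8-3 — falls from the nucleus.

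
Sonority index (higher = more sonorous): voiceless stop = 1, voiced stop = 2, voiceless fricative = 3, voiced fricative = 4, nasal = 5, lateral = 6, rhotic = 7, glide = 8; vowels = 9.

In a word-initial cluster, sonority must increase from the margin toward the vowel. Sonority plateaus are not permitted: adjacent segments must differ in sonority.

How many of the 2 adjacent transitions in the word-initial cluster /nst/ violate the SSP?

2

/n/: nasal = 5.
/s/: voiceless fricative = 3.
/t/: voiceless stop = 1.
/n/→/s/: 5→3 (does not rise) — violation.
/s/→/t/: 3→1 (does not rise) — violation.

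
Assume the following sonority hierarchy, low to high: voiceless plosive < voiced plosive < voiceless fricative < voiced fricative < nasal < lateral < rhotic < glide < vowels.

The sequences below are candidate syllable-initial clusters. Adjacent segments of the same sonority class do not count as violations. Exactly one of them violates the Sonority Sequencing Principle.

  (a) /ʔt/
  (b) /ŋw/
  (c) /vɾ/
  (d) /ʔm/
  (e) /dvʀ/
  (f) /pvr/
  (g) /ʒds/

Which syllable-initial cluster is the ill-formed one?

(a) sonority 1-1: well-formed.
(b) sonority 5-8: well-formed.
(c) sonority 4-7: well-formed.
(d) sonority 1-5: well-formed.
(e) sonority 2-4-7: well-formed.
(f) sonority 1-4-7: well-formed.
(g) sonority 4-2-3: ill-formed.

g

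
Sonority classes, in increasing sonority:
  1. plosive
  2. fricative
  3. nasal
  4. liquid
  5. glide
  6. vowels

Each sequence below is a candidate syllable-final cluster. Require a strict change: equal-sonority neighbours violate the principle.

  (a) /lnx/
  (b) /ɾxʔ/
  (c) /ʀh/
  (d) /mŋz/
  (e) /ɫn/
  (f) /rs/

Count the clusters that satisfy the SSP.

(a) 4-3-2 → obeys
(b) 4-2-1 → obeys
(c) 4-2 → obeys
(d) 3-3-2 → violates
(e) 4-3 → obeys
(f) 4-2 → obeys

5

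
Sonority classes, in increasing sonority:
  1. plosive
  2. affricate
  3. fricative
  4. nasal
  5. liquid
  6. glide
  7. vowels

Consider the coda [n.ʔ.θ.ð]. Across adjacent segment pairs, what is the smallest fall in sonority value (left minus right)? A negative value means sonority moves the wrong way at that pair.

/n/ is a nasal (sonority 4).
/ʔ/ is a plosive (sonority 1).
/θ/ is a fricative (sonority 3).
/ð/ is a fricative (sonority 3).
/n/→/ʔ/: change +3.
/ʔ/→/θ/: change -2.
/θ/→/ð/: change +0.
Minimum = -2.

-2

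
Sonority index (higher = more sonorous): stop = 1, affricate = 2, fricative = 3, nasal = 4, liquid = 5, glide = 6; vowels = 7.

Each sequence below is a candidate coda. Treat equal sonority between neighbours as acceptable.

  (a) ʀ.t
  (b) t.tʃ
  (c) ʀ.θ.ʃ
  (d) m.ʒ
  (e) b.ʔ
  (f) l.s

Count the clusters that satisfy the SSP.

(a) 5-1 → obeys
(b) 1-2 → violates
(c) 5-3-3 → obeys
(d) 4-3 → obeys
(e) 1-1 → obeys
(f) 5-3 → obeys

5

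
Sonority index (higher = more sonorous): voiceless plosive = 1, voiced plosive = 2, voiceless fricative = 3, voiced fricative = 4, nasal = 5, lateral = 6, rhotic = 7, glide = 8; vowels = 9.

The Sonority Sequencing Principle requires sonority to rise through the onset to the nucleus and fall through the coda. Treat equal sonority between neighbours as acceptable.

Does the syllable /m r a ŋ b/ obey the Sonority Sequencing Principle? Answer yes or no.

yes

Onset: /m/ is a nasal (sonority 5), /r/ is a rhotic (sonority 7); then the nucleus /a/ (sonority 9).
Onset profile 5-7-9 — rises to the nucleus.
Coda: /ŋ/ is a nasal (sonority 5), /b/ is a voiced plosive (sonority 2).
Coda profile 9-5-2 — falls from the nucleus.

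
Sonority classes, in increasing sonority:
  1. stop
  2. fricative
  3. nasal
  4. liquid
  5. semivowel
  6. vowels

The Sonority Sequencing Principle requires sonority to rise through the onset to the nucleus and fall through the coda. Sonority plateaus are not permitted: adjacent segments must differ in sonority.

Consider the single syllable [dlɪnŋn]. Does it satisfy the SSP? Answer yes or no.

no

Onset: /d/ is a stop (sonority 1), /l/ is a liquid (sonority 4); then the nucleus /ɪ/ (sonority 6).
Onset profile 1-4-6 — rises to the nucleus.
Coda: /n/ is a nasal (sonority 3), /ŋ/ is a nasal (sonority 3), /n/ is a nasal (sonority 3).
Coda profile 6-3-3-3 — does not strictly fall throughout.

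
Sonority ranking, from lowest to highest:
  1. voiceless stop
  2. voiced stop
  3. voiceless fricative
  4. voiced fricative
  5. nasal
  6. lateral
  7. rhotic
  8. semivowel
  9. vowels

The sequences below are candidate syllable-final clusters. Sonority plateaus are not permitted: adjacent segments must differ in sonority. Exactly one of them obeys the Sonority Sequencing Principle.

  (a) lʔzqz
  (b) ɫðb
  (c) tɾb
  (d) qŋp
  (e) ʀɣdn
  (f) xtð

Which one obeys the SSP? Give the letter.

b

(a) 6-1-4-1-4 → violates
(b) 6-4-2 → obeys
(c) 1-7-2 → violates
(d) 1-5-1 → violates
(e) 7-4-2-5 → violates
(f) 3-1-4 → violates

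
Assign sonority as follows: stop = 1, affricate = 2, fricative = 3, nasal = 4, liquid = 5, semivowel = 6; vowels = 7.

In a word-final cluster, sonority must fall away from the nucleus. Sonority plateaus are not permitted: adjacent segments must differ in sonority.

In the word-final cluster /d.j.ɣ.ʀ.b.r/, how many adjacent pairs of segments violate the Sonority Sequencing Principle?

3

/d/ is a stop (sonority 1).
/j/ is a semivowel (sonority 6).
/ɣ/ is a fricative (sonority 3).
/ʀ/ is a liquid (sonority 5).
/b/ is a stop (sonority 1).
/r/ is a liquid (sonority 5).
/d/→/j/: 1→6 (does not fall) — violation.
/j/→/ɣ/: 6→3 (falls) — ok.
/ɣ/→/ʀ/: 3→5 (does not fall) — violation.
/ʀ/→/b/: 5→1 (falls) — ok.
/b/→/r/: 1→5 (does not fall) — violation.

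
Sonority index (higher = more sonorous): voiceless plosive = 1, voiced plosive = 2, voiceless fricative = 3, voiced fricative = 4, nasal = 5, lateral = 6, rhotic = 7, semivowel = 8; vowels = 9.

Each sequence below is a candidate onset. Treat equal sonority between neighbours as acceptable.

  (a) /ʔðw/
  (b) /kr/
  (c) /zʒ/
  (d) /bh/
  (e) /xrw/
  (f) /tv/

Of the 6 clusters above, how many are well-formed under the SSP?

(a) /ʔðw/: profile 1-4-8 — obeys.
(b) /kr/: profile 1-7 — obeys.
(c) /zʒ/: profile 4-4 — obeys.
(d) /bh/: profile 2-3 — obeys.
(e) /xrw/: profile 3-7-8 — obeys.
(f) /tv/: profile 1-4 — obeys.

6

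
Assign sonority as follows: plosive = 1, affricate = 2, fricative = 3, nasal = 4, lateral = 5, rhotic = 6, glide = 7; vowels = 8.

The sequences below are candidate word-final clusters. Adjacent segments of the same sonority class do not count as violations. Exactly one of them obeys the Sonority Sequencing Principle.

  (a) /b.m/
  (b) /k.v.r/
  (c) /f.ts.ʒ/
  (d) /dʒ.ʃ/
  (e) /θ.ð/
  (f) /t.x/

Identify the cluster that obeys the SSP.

(a) /b.m/: profile 1-4 — violates.
(b) /k.v.r/: profile 1-3-6 — violates.
(c) /f.ts.ʒ/: profile 3-2-3 — violates.
(d) /dʒ.ʃ/: profile 2-3 — violates.
(e) /θ.ð/: profile 3-3 — obeys.
(f) /t.x/: profile 1-3 — violates.

e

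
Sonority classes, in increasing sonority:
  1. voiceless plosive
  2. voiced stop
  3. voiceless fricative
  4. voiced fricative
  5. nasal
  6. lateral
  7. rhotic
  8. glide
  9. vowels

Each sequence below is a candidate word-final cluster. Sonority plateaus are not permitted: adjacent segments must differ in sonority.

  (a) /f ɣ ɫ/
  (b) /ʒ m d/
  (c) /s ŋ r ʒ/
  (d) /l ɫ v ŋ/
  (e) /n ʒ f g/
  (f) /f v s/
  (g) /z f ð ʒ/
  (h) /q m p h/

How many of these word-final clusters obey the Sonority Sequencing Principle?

1

(a) 3-4-6 → violates
(b) 4-5-2 → violates
(c) 3-5-7-4 → violates
(d) 6-6-4-5 → violates
(e) 5-4-3-2 → obeys
(f) 3-4-3 → violates
(g) 4-3-4-4 → violates
(h) 1-5-1-3 → violates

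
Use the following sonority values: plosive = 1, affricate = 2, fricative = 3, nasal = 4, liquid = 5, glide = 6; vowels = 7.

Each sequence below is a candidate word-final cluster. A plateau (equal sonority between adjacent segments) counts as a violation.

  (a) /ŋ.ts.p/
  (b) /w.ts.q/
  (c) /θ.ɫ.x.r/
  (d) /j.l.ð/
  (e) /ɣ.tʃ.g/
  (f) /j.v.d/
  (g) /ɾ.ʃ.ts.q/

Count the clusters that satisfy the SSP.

6

(a) 4-2-1 → obeys
(b) 6-2-1 → obeys
(c) 3-5-3-5 → violates
(d) 6-5-3 → obeys
(e) 3-2-1 → obeys
(f) 6-3-1 → obeys
(g) 5-3-2-1 → obeys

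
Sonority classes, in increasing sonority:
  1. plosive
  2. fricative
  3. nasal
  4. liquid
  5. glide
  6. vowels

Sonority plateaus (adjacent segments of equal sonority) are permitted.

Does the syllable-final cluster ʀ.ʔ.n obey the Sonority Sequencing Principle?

/ʀ/ is a liquid (sonority 4).
/ʔ/ is a plosive (sonority 1).
/n/ is a nasal (sonority 3).
The profile is 4-1-3. Between /ʔ/ (1) and /n/ (3) sonority does not fall, so the cluster violates the SSP.

no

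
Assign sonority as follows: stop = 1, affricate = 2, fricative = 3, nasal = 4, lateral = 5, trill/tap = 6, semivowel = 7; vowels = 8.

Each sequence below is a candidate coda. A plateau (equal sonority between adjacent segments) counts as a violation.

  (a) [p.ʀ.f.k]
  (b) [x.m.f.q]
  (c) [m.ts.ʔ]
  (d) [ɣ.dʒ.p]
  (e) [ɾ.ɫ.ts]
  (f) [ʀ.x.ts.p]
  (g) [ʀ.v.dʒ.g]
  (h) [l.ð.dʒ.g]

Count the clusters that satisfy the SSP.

(a) [p.ʀ.f.k]: profile 1-6-3-1 — violates.
(b) [x.m.f.q]: profile 3-4-3-1 — violates.
(c) [m.ts.ʔ]: profile 4-2-1 — obeys.
(d) [ɣ.dʒ.p]: profile 3-2-1 — obeys.
(e) [ɾ.ɫ.ts]: profile 6-5-2 — obeys.
(f) [ʀ.x.ts.p]: profile 6-3-2-1 — obeys.
(g) [ʀ.v.dʒ.g]: profile 6-3-2-1 — obeys.
(h) [l.ð.dʒ.g]: profile 5-3-2-1 — obeys.

6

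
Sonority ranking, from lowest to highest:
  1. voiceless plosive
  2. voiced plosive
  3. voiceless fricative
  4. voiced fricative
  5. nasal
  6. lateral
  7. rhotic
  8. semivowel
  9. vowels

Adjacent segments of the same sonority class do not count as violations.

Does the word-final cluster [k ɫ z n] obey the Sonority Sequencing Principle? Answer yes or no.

/k/ — voiceless plosive, sonority 1.
/ɫ/ — lateral, sonority 6.
/z/ — voiced fricative, sonority 4.
/n/ — nasal, sonority 5.
The profile is 1-6-4-5. Between /k/ (1) and /ɫ/ (6) sonority does not fall, so the cluster violates the SSP.

no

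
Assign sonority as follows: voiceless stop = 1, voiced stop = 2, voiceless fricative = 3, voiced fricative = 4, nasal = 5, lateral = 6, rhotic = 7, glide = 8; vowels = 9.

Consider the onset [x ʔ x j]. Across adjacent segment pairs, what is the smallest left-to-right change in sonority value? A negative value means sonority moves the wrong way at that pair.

-2

/x/ is a voiceless fricative (sonority 3).
/ʔ/ is a voiceless stop (sonority 1).
/x/ is a voiceless fricative (sonority 3).
/j/ is a glide (sonority 8).
/x/→/ʔ/: change -2.
/ʔ/→/x/: change +2.
/x/→/j/: change +5.
Minimum = -2.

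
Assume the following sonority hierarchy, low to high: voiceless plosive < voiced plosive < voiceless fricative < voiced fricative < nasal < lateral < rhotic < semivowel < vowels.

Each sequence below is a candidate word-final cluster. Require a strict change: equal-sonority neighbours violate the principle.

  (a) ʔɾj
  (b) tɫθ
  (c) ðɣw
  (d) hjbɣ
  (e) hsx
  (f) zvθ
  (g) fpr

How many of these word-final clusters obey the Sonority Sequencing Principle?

0

(a) sonority 1-7-8: ill-formed.
(b) sonority 1-6-3: ill-formed.
(c) sonority 4-4-8: ill-formed.
(d) sonority 3-8-2-4: ill-formed.
(e) sonority 3-3-3: ill-formed.
(f) sonority 4-4-3: ill-formed.
(g) sonority 3-1-7: ill-formed.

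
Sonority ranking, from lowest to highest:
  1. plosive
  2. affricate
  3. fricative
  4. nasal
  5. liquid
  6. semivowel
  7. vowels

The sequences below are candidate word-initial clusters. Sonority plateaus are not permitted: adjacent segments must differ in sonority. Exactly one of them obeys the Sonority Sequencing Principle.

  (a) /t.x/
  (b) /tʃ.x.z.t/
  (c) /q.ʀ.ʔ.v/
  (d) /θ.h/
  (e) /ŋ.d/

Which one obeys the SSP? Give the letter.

(a) 1-3 → obeys
(b) 2-3-3-1 → violates
(c) 1-5-1-3 → violates
(d) 3-3 → violates
(e) 4-1 → violates

a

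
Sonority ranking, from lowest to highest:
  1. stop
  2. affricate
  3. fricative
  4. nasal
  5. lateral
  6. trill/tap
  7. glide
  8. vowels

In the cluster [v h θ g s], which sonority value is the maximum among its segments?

/v/: fricative = 3.
/h/: fricative = 3.
/θ/: fricative = 3.
/g/: stop = 1.
/s/: fricative = 3.
The maximum is 3.

3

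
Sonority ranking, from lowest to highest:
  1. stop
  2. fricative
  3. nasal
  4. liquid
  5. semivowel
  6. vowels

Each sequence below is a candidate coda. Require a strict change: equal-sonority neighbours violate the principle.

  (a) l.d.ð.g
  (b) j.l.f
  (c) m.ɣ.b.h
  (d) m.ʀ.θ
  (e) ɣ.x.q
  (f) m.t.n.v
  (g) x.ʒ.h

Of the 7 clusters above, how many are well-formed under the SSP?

1

(a) sonority 4-1-2-1: ill-formed.
(b) sonority 5-4-2: well-formed.
(c) sonority 3-2-1-2: ill-formed.
(d) sonority 3-4-2: ill-formed.
(e) sonority 2-2-1: ill-formed.
(f) sonority 3-1-3-2: ill-formed.
(g) sonority 2-2-2: ill-formed.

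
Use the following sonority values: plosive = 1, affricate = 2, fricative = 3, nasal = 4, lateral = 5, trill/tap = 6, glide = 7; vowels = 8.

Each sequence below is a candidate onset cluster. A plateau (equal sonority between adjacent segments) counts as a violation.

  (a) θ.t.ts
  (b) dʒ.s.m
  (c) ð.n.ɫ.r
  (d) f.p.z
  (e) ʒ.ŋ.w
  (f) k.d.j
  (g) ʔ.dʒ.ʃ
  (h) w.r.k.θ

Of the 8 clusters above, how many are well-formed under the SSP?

4

(a) 3-1-2 → violates
(b) 2-3-4 → obeys
(c) 3-4-5-6 → obeys
(d) 3-1-3 → violates
(e) 3-4-7 → obeys
(f) 1-1-7 → violates
(g) 1-2-3 → obeys
(h) 7-6-1-3 → violates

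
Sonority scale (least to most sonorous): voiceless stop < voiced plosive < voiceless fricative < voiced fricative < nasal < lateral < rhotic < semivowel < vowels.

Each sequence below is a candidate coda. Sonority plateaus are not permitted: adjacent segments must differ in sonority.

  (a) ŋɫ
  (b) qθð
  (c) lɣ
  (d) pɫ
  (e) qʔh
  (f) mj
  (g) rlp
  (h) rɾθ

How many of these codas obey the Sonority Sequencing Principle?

2

(a) sonority 5-6: ill-formed.
(b) sonority 1-3-4: ill-formed.
(c) sonority 6-4: well-formed.
(d) sonority 1-6: ill-formed.
(e) sonority 1-1-3: ill-formed.
(f) sonority 5-8: ill-formed.
(g) sonority 7-6-1: well-formed.
(h) sonority 7-7-3: ill-formed.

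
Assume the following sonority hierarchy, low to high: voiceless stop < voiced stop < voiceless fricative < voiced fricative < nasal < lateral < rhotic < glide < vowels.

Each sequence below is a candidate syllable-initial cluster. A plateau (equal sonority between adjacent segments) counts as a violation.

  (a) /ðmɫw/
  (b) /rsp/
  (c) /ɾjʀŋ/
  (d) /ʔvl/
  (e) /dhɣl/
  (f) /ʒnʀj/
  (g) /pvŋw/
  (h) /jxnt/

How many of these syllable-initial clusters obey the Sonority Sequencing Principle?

(a) /ðmɫw/: profile 4-5-6-8 — obeys.
(b) /rsp/: profile 7-3-1 — violates.
(c) /ɾjʀŋ/: profile 7-8-7-5 — violates.
(d) /ʔvl/: profile 1-4-6 — obeys.
(e) /dhɣl/: profile 2-3-4-6 — obeys.
(f) /ʒnʀj/: profile 4-5-7-8 — obeys.
(g) /pvŋw/: profile 1-4-5-8 — obeys.
(h) /jxnt/: profile 8-3-5-1 — violates.

5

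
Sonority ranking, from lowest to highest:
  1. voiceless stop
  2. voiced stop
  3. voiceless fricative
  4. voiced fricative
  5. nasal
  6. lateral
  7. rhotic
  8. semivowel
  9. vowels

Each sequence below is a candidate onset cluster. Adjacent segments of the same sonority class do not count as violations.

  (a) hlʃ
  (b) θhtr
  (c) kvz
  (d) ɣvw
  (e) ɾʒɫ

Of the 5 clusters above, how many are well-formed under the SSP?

(a) hlʃ: profile 3-6-3 — violates.
(b) θhtr: profile 3-3-1-7 — violates.
(c) kvz: profile 1-4-4 — obeys.
(d) ɣvw: profile 4-4-8 — obeys.
(e) ɾʒɫ: profile 7-4-6 — violates.

2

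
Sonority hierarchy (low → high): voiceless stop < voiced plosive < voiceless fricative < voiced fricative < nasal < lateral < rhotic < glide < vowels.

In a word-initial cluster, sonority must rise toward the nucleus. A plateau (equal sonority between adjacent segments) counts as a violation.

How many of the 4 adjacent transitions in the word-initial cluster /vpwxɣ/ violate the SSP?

2

/v/ is a voiced fricative (sonority 4).
/p/ is a voiceless stop (sonority 1).
/w/ is a glide (sonority 8).
/x/ is a voiceless fricative (sonority 3).
/ɣ/ is a voiced fricative (sonority 4).
/v/→/p/: 4→1 (does not rise) — violation.
/p/→/w/: 1→8 (rises) — ok.
/w/→/x/: 8→3 (does not rise) — violation.
/x/→/ɣ/: 3→4 (rises) — ok.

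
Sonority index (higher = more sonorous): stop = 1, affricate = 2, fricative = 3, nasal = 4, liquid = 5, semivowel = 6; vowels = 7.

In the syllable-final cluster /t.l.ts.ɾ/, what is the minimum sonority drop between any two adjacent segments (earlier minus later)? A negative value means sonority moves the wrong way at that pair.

/t/ is a stop (sonority 1).
/l/ is a liquid (sonority 5).
/ts/ is an affricate (sonority 2).
/ɾ/ is a liquid (sonority 5).
/t/→/l/: change -4.
/l/→/ts/: change +3.
/ts/→/ɾ/: change -3.
Minimum = -4.

-4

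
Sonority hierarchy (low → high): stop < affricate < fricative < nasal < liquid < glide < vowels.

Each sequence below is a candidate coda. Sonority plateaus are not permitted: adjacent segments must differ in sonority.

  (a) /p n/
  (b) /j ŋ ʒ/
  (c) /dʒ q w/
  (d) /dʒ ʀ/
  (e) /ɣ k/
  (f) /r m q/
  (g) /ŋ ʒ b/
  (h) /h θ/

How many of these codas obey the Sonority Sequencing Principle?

4

(a) sonority 1-4: ill-formed.
(b) sonority 6-4-3: well-formed.
(c) sonority 2-1-6: ill-formed.
(d) sonority 2-5: ill-formed.
(e) sonority 3-1: well-formed.
(f) sonority 5-4-1: well-formed.
(g) sonority 4-3-1: well-formed.
(h) sonority 3-3: ill-formed.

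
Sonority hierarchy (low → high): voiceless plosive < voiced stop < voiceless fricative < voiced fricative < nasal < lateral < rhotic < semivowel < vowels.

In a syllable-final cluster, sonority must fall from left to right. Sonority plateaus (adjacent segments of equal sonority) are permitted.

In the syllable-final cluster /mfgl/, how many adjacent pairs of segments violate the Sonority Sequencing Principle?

/m/ is a nasal (sonority 5).
/f/ is a voiceless fricative (sonority 3).
/g/ is a voiced stop (sonority 2).
/l/ is a lateral (sonority 6).
/m/→/f/: 5→3 (falls) — ok.
/f/→/g/: 3→2 (falls) — ok.
/g/→/l/: 2→6 (does not fall) — violation.

1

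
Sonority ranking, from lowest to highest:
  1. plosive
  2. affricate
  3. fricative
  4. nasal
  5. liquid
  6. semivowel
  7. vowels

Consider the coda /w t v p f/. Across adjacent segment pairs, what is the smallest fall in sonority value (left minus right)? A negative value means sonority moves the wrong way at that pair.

/w/ — semivowel, sonority 6.
/t/ — plosive, sonority 1.
/v/ — fricative, sonority 3.
/p/ — plosive, sonority 1.
/f/ — fricative, sonority 3.
/w/→/t/: change +5.
/t/→/v/: change -2.
/v/→/p/: change +2.
/p/→/f/: change -2.
Minimum = -2.

-2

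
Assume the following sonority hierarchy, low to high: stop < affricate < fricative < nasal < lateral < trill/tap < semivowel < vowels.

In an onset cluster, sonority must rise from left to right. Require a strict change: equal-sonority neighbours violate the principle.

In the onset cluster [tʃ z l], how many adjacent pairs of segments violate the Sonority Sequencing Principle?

0

/tʃ/: affricate = 2.
/z/: fricative = 3.
/l/: lateral = 5.
/tʃ/→/z/: 2→3 (rises) — ok.
/z/→/l/: 3→5 (rises) — ok.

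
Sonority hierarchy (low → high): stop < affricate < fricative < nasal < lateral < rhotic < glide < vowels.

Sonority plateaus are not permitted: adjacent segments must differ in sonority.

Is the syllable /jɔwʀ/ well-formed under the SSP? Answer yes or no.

Onset: /j/ is a glide (sonority 7); then the nucleus /ɔ/ (sonority 8).
Onset profile 7-8 — rises to the nucleus.
Coda: /w/ is a glide (sonority 7), /ʀ/ is a rhotic (sonority 6).
Coda profile 8-7-6 — falls from the nucleus.

yes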